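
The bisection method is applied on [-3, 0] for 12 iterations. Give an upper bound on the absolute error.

Bisection error bound: |error| ≤ (b-a)/2^n
|error| ≤ (0 - (-3))/2^12 = 3/2^12
|error| ≤ 0.0007324219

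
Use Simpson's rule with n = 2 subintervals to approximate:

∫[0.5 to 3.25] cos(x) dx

f(x) = cos(x)
a = 0.5, b = 3.25, n = 2
h = (b - a)/n = 1.375000

Simpson's rule: (h/3)[f(x₀) + 4f(x₁) + 2f(x₂) + ... + f(xₙ)]

x_0 = 0.5000, f(x_0) = 0.877583, coefficient = 1
x_1 = 1.8750, f(x_1) = -0.299534, coefficient = 4
x_2 = 3.2500, f(x_2) = -0.994130, coefficient = 1

I ≈ (1.375000/3) × -1.314681 = -0.602562
Exact value: -0.587621
Error: 0.014942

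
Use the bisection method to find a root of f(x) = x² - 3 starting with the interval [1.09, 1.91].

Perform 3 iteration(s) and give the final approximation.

f(x) = x² - 3
Initial interval: [1.09, 1.91]

Iteration 1:
  c_1 = (1.090000 + 1.910000)/2 = 1.500000
  f(c_1) = f(1.500000) = -0.750000
  f(a) × f(c) ≥ 0, new interval: [1.500000, 1.910000]
Iteration 2:
  c_2 = (1.500000 + 1.910000)/2 = 1.705000
  f(c_2) = f(1.705000) = -0.092975
  f(a) × f(c) ≥ 0, new interval: [1.705000, 1.910000]
Iteration 3:
  c_3 = (1.705000 + 1.910000)/2 = 1.807500
  f(c_3) = f(1.807500) = 0.267056
  f(a) × f(c) < 0, new interval: [1.705000, 1.807500]

After 3 iteration(s), the approximation is c_3 = 1.807500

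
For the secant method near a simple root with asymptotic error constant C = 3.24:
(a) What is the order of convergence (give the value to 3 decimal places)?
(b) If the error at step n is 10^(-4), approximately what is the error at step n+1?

(a) Secant method has superlinear convergence with order φ = (1+√5)/2 ≈ 1.618.
    This means |e_{n+1}| ≈ C|e_n|^1.618.

(b) With |e_n| = 10^(-4) and C = 3.24:
    |e_{n+1}| ≈ 3.24 × (10^(-4))^1.618 = 3.24 × 10^(-6.47)

(a) ≈ 1.618 (golden ratio); (b) |e_{n+1}| ≈ 1.092e-06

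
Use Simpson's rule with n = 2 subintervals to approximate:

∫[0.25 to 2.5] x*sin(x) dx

f(x) = x*sin(x)
a = 0.25, b = 2.5, n = 2
h = (b - a)/n = 1.125000

Simpson's rule: (h/3)[f(x₀) + 4f(x₁) + 2f(x₂) + ... + f(xₙ)]

x_0 = 0.2500, f(x_0) = 0.061851, coefficient = 1
x_1 = 1.3750, f(x_1) = 1.348728, coefficient = 4
x_2 = 2.5000, f(x_2) = 1.496180, coefficient = 1

I ≈ (1.125000/3) × 6.952943 = 2.607354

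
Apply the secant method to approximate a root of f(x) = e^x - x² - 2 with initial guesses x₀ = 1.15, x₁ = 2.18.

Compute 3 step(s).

f(x) = e^x - x² - 2
x₀ = 1.15, x₁ = 2.18

Secant formula: x_{n+1} = x_n - f(x_n)(x_n - x_{n-1})/(f(x_n) - f(x_{n-1}))

Iteration 1:
  f(1.150000) = -0.164307
  f(2.180000) = 2.093906
  x_2 = 2.180000 - 2.093906×(2.180000 - 1.150000)/(2.093906 - (-0.164307))
       = 1.224943
Iteration 2:
  f(2.180000) = 2.093906
  f(1.224943) = -0.096514
  x_3 = 1.224943 - (-0.096514)×(1.224943 - 2.180000)/(-0.096514 - 2.093906)
       = 1.267024
Iteration 3:
  f(1.224943) = -0.096514
  f(1.267024) = -0.055079
  x_4 = 1.267024 - (-0.055079)×(1.267024 - 1.224943)/(-0.055079 - (-0.096514))
       = 1.322962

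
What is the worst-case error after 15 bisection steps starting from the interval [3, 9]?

Bisection error bound: |error| ≤ (b-a)/2^n
|error| ≤ (9 - 3)/2^15 = 6/2^15
|error| ≤ 0.0001831055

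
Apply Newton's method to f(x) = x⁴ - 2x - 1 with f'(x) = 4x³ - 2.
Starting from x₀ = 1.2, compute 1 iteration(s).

f(x) = x⁴ - 2x - 1
f'(x) = 4x³ - 2
x₀ = 1.2

Newton-Raphson formula: x_{n+1} = x_n - f(x_n)/f'(x_n)

Iteration 1:
  f(1.200000) = -1.326400
  f'(1.200000) = 4.912000
  x_1 = 1.200000 - (-1.326400)/4.912000 = 1.470033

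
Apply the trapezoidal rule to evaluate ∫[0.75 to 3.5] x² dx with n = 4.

f(x) = x²
a = 0.75, b = 3.5, n = 4
h = (b - a)/n = 0.687500

Trapezoidal rule: (h/2)[f(x₀) + 2f(x₁) + 2f(x₂) + ... + f(xₙ)]

x_0 = 0.7500, f(x_0) = 0.562500, coefficient = 1
x_1 = 1.4375, f(x_1) = 2.066406, coefficient = 2
x_2 = 2.1250, f(x_2) = 4.515625, coefficient = 2
x_3 = 2.8125, f(x_3) = 7.910156, coefficient = 2
x_4 = 3.5000, f(x_4) = 12.250000, coefficient = 1

I ≈ (0.687500/2) × 41.796875 = 14.367676
Exact value: 14.151042
Error: 0.216634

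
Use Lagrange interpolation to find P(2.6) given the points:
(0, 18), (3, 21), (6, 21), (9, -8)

Lagrange interpolation formula:
P(x) = Σ yᵢ × Lᵢ(x)
where Lᵢ(x) = Π_{j≠i} (x - xⱼ)/(xᵢ - xⱼ)

L_0(2.6) = (2.6 - 3)/(0 - 3) × (2.6 - 6)/(0 - 6) × (2.6 - 9)/(0 - 9) = 0.053728
L_1(2.6) = (2.6 - 0)/(3 - 0) × (2.6 - 6)/(3 - 6) × (2.6 - 9)/(3 - 9) = 1.047704
L_2(2.6) = (2.6 - 0)/(6 - 0) × (2.6 - 3)/(6 - 3) × (2.6 - 9)/(6 - 9) = -0.123259
L_3(2.6) = (2.6 - 0)/(9 - 0) × (2.6 - 3)/(9 - 3) × (2.6 - 6)/(9 - 6) = 0.021827

P(2.6) = 18×L_0(2.6) + 21×L_1(2.6) + 21×L_2(2.6) + (-8)×L_3(2.6)
P(2.6) = 20.205827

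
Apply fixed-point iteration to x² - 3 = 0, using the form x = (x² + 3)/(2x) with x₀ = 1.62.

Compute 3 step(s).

Equation: x² - 3 = 0
Fixed-point form: x = (x² + 3)/(2x)
x₀ = 1.62

x_1 = g(1.620000) = 1.735926
x_2 = g(1.735926) = 1.732055
x_3 = g(1.732055) = 1.732051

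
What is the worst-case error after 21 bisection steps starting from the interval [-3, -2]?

Bisection error bound: |error| ≤ (b-a)/2^n
|error| ≤ (-2 - (-3))/2^21 = 1/2^21
|error| ≤ 0.0000004768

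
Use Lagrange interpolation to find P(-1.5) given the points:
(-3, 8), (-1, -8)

Lagrange interpolation formula:
P(x) = Σ yᵢ × Lᵢ(x)
where Lᵢ(x) = Π_{j≠i} (x - xⱼ)/(xᵢ - xⱼ)

L_0(-1.5) = (-1.5 - (-1))/(-3 - (-1)) = 0.250000
L_1(-1.5) = (-1.5 - (-3))/(-1 - (-3)) = 0.750000

P(-1.5) = 8×L_0(-1.5) + (-8)×L_1(-1.5)
P(-1.5) = -4.000000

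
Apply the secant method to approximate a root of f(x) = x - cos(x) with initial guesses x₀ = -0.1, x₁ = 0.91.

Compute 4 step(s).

f(x) = x - cos(x)
x₀ = -0.1, x₁ = 0.91

Secant formula: x_{n+1} = x_n - f(x_n)(x_n - x_{n-1})/(f(x_n) - f(x_{n-1}))

Iteration 1:
  f(-0.100000) = -1.095004
  f(0.910000) = 0.296254
  x_2 = 0.910000 - 0.296254×(0.910000 - (-0.100000))/(0.296254 - (-1.095004))
       = 0.694931
Iteration 2:
  f(0.910000) = 0.296254
  f(0.694931) = -0.073167
  x_3 = 0.694931 - (-0.073167)×(0.694931 - 0.910000)/(-0.073167 - 0.296254)
       = 0.737527
Iteration 3:
  f(0.694931) = -0.073167
  f(0.737527) = -0.002607
  x_4 = 0.737527 - (-0.002607)×(0.737527 - 0.694931)/(-0.002607 - (-0.073167))
       = 0.739101
Iteration 4:
  f(0.737527) = -0.002607
  f(0.739101) = 0.000026
  x_5 = 0.739101 - 0.000026×(0.739101 - 0.737527)/(0.000026 - (-0.002607))
       = 0.739085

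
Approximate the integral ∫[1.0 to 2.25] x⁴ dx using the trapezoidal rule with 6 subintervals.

f(x) = x⁴
a = 1.0, b = 2.25, n = 6
h = (b - a)/n = 0.208333

Trapezoidal rule: (h/2)[f(x₀) + 2f(x₁) + 2f(x₂) + ... + f(xₙ)]

x_0 = 1.0000, f(x_0) = 1.000000, coefficient = 1
x_1 = 1.2083, f(x_1) = 2.131803, coefficient = 2
x_2 = 1.4167, f(x_2) = 4.027826, coefficient = 2
x_3 = 1.6250, f(x_3) = 6.972900, coefficient = 2
x_4 = 1.8333, f(x_4) = 11.297068, coefficient = 2
x_5 = 2.0417, f(x_5) = 17.375582, coefficient = 2
x_6 = 2.2500, f(x_6) = 25.628906, coefficient = 1

I ≈ (0.208333/2) × 110.239264 = 11.483257
Exact value: 11.333008
Error: 0.150249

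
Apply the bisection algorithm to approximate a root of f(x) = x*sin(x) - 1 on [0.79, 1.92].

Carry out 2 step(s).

f(x) = x*sin(x) - 1
Initial interval: [0.79, 1.92]

Iteration 1:
  c_1 = (0.790000 + 1.920000)/2 = 1.355000
  f(c_1) = f(1.355000) = 0.323572
  f(a) × f(c) < 0, new interval: [0.790000, 1.355000]
Iteration 2:
  c_2 = (0.790000 + 1.355000)/2 = 1.072500
  f(c_2) = f(1.072500) = -0.057918
  f(a) × f(c) ≥ 0, new interval: [1.072500, 1.355000]

After 2 iteration(s), the approximation is c_2 = 1.072500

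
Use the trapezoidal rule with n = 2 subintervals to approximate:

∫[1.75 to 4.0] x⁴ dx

f(x) = x⁴
a = 1.75, b = 4.0, n = 2
h = (b - a)/n = 1.125000

Trapezoidal rule: (h/2)[f(x₀) + 2f(x₁) + 2f(x₂) + ... + f(xₙ)]

x_0 = 1.7500, f(x_0) = 9.378906, coefficient = 1
x_1 = 2.8750, f(x_1) = 68.320557, coefficient = 2
x_2 = 4.0000, f(x_2) = 256.000000, coefficient = 1

I ≈ (1.125000/2) × 402.020020 = 226.136261
Exact value: 201.517383
Error: 24.618878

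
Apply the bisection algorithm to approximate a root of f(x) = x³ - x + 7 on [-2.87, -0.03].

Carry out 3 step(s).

f(x) = x³ - x + 7
Initial interval: [-2.87, -0.03]

Iteration 1:
  c_1 = (-2.870000 + (-0.030000))/2 = -1.450000
  f(c_1) = f(-1.450000) = 5.401375
  f(a) × f(c) < 0, new interval: [-2.870000, -1.450000]
Iteration 2:
  c_2 = (-2.870000 + (-1.450000))/2 = -2.160000
  f(c_2) = f(-2.160000) = -0.917696
  f(a) × f(c) ≥ 0, new interval: [-2.160000, -1.450000]
Iteration 3:
  c_3 = (-2.160000 + (-1.450000))/2 = -1.805000
  f(c_3) = f(-1.805000) = 2.924265
  f(a) × f(c) < 0, new interval: [-2.160000, -1.805000]

After 3 iteration(s), the approximation is c_3 = -1.805000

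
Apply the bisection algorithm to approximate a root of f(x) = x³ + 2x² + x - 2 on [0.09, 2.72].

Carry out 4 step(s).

f(x) = x³ + 2x² + x - 2
Initial interval: [0.09, 2.72]

Iteration 1:
  c_1 = (0.090000 + 2.720000)/2 = 1.405000
  f(c_1) = f(1.405000) = 6.126555
  f(a) × f(c) < 0, new interval: [0.090000, 1.405000]
Iteration 2:
  c_2 = (0.090000 + 1.405000)/2 = 0.747500
  f(c_2) = f(0.747500) = 0.282683
  f(a) × f(c) < 0, new interval: [0.090000, 0.747500]
Iteration 3:
  c_3 = (0.090000 + 0.747500)/2 = 0.418750
  f(c_3) = f(0.418750) = -1.157118
  f(a) × f(c) ≥ 0, new interval: [0.418750, 0.747500]
Iteration 4:
  c_4 = (0.418750 + 0.747500)/2 = 0.583125
  f(c_4) = f(0.583125) = -0.538523
  f(a) × f(c) ≥ 0, new interval: [0.583125, 0.747500]

After 4 iteration(s), the approximation is c_4 = 0.583125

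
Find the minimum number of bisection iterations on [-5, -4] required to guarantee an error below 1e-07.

We need (b-a)/2^n ≤ 1e-07
(-4 - (-5))/2^n ≤ 1e-07
1/2^n ≤ 1e-07
2^n ≥ 10000000
n ≥ log₂(10000000) = 23.25
n ≥ 24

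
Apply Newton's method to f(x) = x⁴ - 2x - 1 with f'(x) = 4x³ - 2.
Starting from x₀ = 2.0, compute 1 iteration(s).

f(x) = x⁴ - 2x - 1
f'(x) = 4x³ - 2
x₀ = 2.0

Newton-Raphson formula: x_{n+1} = x_n - f(x_n)/f'(x_n)

Iteration 1:
  f(2.000000) = 11.000000
  f'(2.000000) = 30.000000
  x_1 = 2.000000 - 11.000000/30.000000 = 1.633333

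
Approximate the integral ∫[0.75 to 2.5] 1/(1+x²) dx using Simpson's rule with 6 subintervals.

f(x) = 1/(1+x²)
a = 0.75, b = 2.5, n = 6
h = (b - a)/n = 0.291667

Simpson's rule: (h/3)[f(x₀) + 4f(x₁) + 2f(x₂) + ... + f(xₙ)]

x_0 = 0.7500, f(x_0) = 0.640000, coefficient = 1
x_1 = 1.0417, f(x_1) = 0.479600, coefficient = 4
x_2 = 1.3333, f(x_2) = 0.360000, coefficient = 2
x_3 = 1.6250, f(x_3) = 0.274678, coefficient = 4
x_4 = 1.9167, f(x_4) = 0.213967, coefficient = 2
x_5 = 2.2083, f(x_5) = 0.170162, coefficient = 4
x_6 = 2.5000, f(x_6) = 0.137931, coefficient = 1

I ≈ (0.291667/3) × 5.623629 = 0.546742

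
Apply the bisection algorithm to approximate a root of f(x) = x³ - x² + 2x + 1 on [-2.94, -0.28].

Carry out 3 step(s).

f(x) = x³ - x² + 2x + 1
Initial interval: [-2.94, -0.28]

Iteration 1:
  c_1 = (-2.940000 + (-0.280000))/2 = -1.610000
  f(c_1) = f(-1.610000) = -8.985381
  f(a) × f(c) ≥ 0, new interval: [-1.610000, -0.280000]
Iteration 2:
  c_2 = (-1.610000 + (-0.280000))/2 = -0.945000
  f(c_2) = f(-0.945000) = -2.626934
  f(a) × f(c) ≥ 0, new interval: [-0.945000, -0.280000]
Iteration 3:
  c_3 = (-0.945000 + (-0.280000))/2 = -0.612500
  f(c_3) = f(-0.612500) = -0.829939
  f(a) × f(c) ≥ 0, new interval: [-0.612500, -0.280000]

After 3 iteration(s), the approximation is c_3 = -0.612500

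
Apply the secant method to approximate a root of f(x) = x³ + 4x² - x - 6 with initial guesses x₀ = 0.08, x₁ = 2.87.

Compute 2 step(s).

f(x) = x³ + 4x² - x - 6
x₀ = 0.08, x₁ = 2.87

Secant formula: x_{n+1} = x_n - f(x_n)(x_n - x_{n-1})/(f(x_n) - f(x_{n-1}))

Iteration 1:
  f(0.080000) = -6.053888
  f(2.870000) = 47.717503
  x_2 = 2.870000 - 47.717503×(2.870000 - 0.080000)/(47.717503 - (-6.053888))
       = 0.394114
Iteration 2:
  f(2.870000) = 47.717503
  f(0.394114) = -5.711594
  x_3 = 0.394114 - (-5.711594)×(0.394114 - 2.870000)/(-5.711594 - 47.717503)
       = 0.658787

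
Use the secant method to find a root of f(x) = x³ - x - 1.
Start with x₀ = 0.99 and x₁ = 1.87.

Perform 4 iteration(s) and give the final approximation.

f(x) = x³ - x - 1
x₀ = 0.99, x₁ = 1.87

Secant formula: x_{n+1} = x_n - f(x_n)(x_n - x_{n-1})/(f(x_n) - f(x_{n-1}))

Iteration 1:
  f(0.990000) = -1.019701
  f(1.870000) = 3.669203
  x_2 = 1.870000 - 3.669203×(1.870000 - 0.990000)/(3.669203 - (-1.019701))
       = 1.181375
Iteration 2:
  f(1.870000) = 3.669203
  f(1.181375) = -0.532594
  x_3 = 1.181375 - (-0.532594)×(1.181375 - 1.870000)/(-0.532594 - 3.669203)
       = 1.268660
Iteration 3:
  f(1.181375) = -0.532594
  f(1.268660) = -0.226752
  x_4 = 1.268660 - (-0.226752)×(1.268660 - 1.181375)/(-0.226752 - (-0.532594))
       = 1.333375
Iteration 4:
  f(1.268660) = -0.226752
  f(1.333375) = 0.037216
  x_5 = 1.333375 - 0.037216×(1.333375 - 1.268660)/(0.037216 - (-0.226752))
       = 1.324251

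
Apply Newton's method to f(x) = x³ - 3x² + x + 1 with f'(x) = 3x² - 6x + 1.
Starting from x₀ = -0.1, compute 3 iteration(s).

f(x) = x³ - 3x² + x + 1
f'(x) = 3x² - 6x + 1
x₀ = -0.1

Newton-Raphson formula: x_{n+1} = x_n - f(x_n)/f'(x_n)

Iteration 1:
  f(-0.100000) = 0.869000
  f'(-0.100000) = 1.630000
  x_1 = -0.100000 - 0.869000/1.630000 = -0.633129
Iteration 2:
  f(-0.633129) = -1.089476
  f'(-0.633129) = 6.001329
  x_2 = -0.633129 - (-1.089476)/6.001329 = -0.451590
Iteration 3:
  f(-0.451590) = -0.155484
  f'(-0.451590) = 4.321338
  x_3 = -0.451590 - (-0.155484)/4.321338 = -0.415609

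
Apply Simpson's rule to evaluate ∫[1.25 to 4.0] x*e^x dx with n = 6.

f(x) = x*e^x
a = 1.25, b = 4.0, n = 6
h = (b - a)/n = 0.458333

Simpson's rule: (h/3)[f(x₀) + 4f(x₁) + 2f(x₂) + ... + f(xₙ)]

x_0 = 1.2500, f(x_0) = 4.362929, coefficient = 1
x_1 = 1.7083, f(x_1) = 9.429580, coefficient = 4
x_2 = 2.1667, f(x_2) = 18.913133, coefficient = 2
x_3 = 2.6250, f(x_3) = 36.237007, coefficient = 4
x_4 = 3.0833, f(x_4) = 67.312409, coefficient = 2
x_5 = 3.5417, f(x_5) = 122.273959, coefficient = 4
x_6 = 4.0000, f(x_6) = 218.392600, coefficient = 1

I ≈ (0.458333/3) × 1066.968798 = 163.009122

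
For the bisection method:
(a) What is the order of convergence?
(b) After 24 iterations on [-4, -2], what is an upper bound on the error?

(a) Bisection has linear (order 1) convergence; the error is halved each step.

(b) Error bound = (b-a)/2^n = (-2 - (-4))/2^{24}
    = 2/2^{24}

(a) 1 (linear); (b) error ≤ 1.19e-07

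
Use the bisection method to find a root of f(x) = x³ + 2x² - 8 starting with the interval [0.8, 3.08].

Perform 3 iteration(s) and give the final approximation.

f(x) = x³ + 2x² - 8
Initial interval: [0.8, 3.08]

Iteration 1:
  c_1 = (0.800000 + 3.080000)/2 = 1.940000
  f(c_1) = f(1.940000) = 6.828584
  f(a) × f(c) < 0, new interval: [0.800000, 1.940000]
Iteration 2:
  c_2 = (0.800000 + 1.940000)/2 = 1.370000
  f(c_2) = f(1.370000) = -1.674847
  f(a) × f(c) ≥ 0, new interval: [1.370000, 1.940000]
Iteration 3:
  c_3 = (1.370000 + 1.940000)/2 = 1.655000
  f(c_3) = f(1.655000) = 2.011136
  f(a) × f(c) < 0, new interval: [1.370000, 1.655000]

After 3 iteration(s), the approximation is c_3 = 1.655000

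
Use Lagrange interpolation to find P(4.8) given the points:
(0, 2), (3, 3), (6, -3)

Lagrange interpolation formula:
P(x) = Σ yᵢ × Lᵢ(x)
where Lᵢ(x) = Π_{j≠i} (x - xⱼ)/(xᵢ - xⱼ)

L_0(4.8) = (4.8 - 3)/(0 - 3) × (4.8 - 6)/(0 - 6) = -0.120000
L_1(4.8) = (4.8 - 0)/(3 - 0) × (4.8 - 6)/(3 - 6) = 0.640000
L_2(4.8) = (4.8 - 0)/(6 - 0) × (4.8 - 3)/(6 - 3) = 0.480000

P(4.8) = 2×L_0(4.8) + 3×L_1(4.8) + (-3)×L_2(4.8)
P(4.8) = 0.240000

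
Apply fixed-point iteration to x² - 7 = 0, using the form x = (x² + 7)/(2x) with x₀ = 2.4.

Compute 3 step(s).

Equation: x² - 7 = 0
Fixed-point form: x = (x² + 7)/(2x)
x₀ = 2.4

x_1 = g(2.400000) = 2.658333
x_2 = g(2.658333) = 2.645781
x_3 = g(2.645781) = 2.645751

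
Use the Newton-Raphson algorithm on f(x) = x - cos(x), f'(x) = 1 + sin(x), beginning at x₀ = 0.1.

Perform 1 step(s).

f(x) = x - cos(x)
f'(x) = 1 + sin(x)
x₀ = 0.1

Newton-Raphson formula: x_{n+1} = x_n - f(x_n)/f'(x_n)

Iteration 1:
  f(0.100000) = -0.895004
  f'(0.100000) = 1.099833
  x_1 = 0.100000 - (-0.895004)/1.099833 = 0.913763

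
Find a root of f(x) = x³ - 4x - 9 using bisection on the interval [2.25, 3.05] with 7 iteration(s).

f(x) = x³ - 4x - 9
Initial interval: [2.25, 3.05]

Iteration 1:
  c_1 = (2.250000 + 3.050000)/2 = 2.650000
  f(c_1) = f(2.650000) = -0.990375
  f(a) × f(c) ≥ 0, new interval: [2.650000, 3.050000]
Iteration 2:
  c_2 = (2.650000 + 3.050000)/2 = 2.850000
  f(c_2) = f(2.850000) = 2.749125
  f(a) × f(c) < 0, new interval: [2.650000, 2.850000]
Iteration 3:
  c_3 = (2.650000 + 2.850000)/2 = 2.750000
  f(c_3) = f(2.750000) = 0.796875
  f(a) × f(c) < 0, new interval: [2.650000, 2.750000]
Iteration 4:
  c_4 = (2.650000 + 2.750000)/2 = 2.700000
  f(c_4) = f(2.700000) = -0.117000
  f(a) × f(c) ≥ 0, new interval: [2.700000, 2.750000]
Iteration 5:
  c_5 = (2.700000 + 2.750000)/2 = 2.725000
  f(c_5) = f(2.725000) = 0.334828
  f(a) × f(c) < 0, new interval: [2.700000, 2.725000]
Iteration 6:
  c_6 = (2.700000 + 2.725000)/2 = 2.712500
  f(c_6) = f(2.712500) = 0.107643
  f(a) × f(c) < 0, new interval: [2.700000, 2.712500]
Iteration 7:
  c_7 = (2.700000 + 2.712500)/2 = 2.706250
  f(c_7) = f(2.706250) = -0.004996
  f(a) × f(c) ≥ 0, new interval: [2.706250, 2.712500]

After 7 iteration(s), the approximation is c_7 = 2.706250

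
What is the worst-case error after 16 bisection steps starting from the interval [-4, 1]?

Bisection error bound: |error| ≤ (b-a)/2^n
|error| ≤ (1 - (-4))/2^16 = 5/2^16
|error| ≤ 0.0000762939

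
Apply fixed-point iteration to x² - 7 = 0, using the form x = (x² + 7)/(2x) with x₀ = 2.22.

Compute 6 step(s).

Equation: x² - 7 = 0
Fixed-point form: x = (x² + 7)/(2x)
x₀ = 2.22

x_1 = g(2.220000) = 2.686577
x_2 = g(2.686577) = 2.646062
x_3 = g(2.646062) = 2.645751
x_4 = g(2.645751) = 2.645751
x_5 = g(2.645751) = 2.645751
x_6 = g(2.645751) = 2.645751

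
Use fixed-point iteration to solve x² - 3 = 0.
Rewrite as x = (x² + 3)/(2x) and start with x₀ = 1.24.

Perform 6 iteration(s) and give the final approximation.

Equation: x² - 3 = 0
Fixed-point form: x = (x² + 3)/(2x)
x₀ = 1.24

x_1 = g(1.240000) = 1.829677
x_2 = g(1.829677) = 1.734655
x_3 = g(1.734655) = 1.732053
x_4 = g(1.732053) = 1.732051
x_5 = g(1.732051) = 1.732051
x_6 = g(1.732051) = 1.732051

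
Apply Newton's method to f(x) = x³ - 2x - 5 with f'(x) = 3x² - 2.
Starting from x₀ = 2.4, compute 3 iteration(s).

f(x) = x³ - 2x - 5
f'(x) = 3x² - 2
x₀ = 2.4

Newton-Raphson formula: x_{n+1} = x_n - f(x_n)/f'(x_n)

Iteration 1:
  f(2.400000) = 4.024000
  f'(2.400000) = 15.280000
  x_1 = 2.400000 - 4.024000/15.280000 = 2.136649
Iteration 2:
  f(2.136649) = 0.481082
  f'(2.136649) = 11.695810
  x_2 = 2.136649 - 0.481082/11.695810 = 2.095516
Iteration 3:
  f(2.095516) = 0.010775
  f'(2.095516) = 11.173567
  x_3 = 2.095516 - 0.010775/11.173567 = 2.094552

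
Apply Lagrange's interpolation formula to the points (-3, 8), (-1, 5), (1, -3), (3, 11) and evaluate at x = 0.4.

Lagrange interpolation formula:
P(x) = Σ yᵢ × Lᵢ(x)
where Lᵢ(x) = Π_{j≠i} (x - xⱼ)/(xᵢ - xⱼ)

L_0(0.4) = (0.4 - (-1))/(-3 - (-1)) × (0.4 - 1)/(-3 - 1) × (0.4 - 3)/(-3 - 3) = -0.045500
L_1(0.4) = (0.4 - (-3))/(-1 - (-3)) × (0.4 - 1)/(-1 - 1) × (0.4 - 3)/(-1 - 3) = 0.331500
L_2(0.4) = (0.4 - (-3))/(1 - (-3)) × (0.4 - (-1))/(1 - (-1)) × (0.4 - 3)/(1 - 3) = 0.773500
L_3(0.4) = (0.4 - (-3))/(3 - (-3)) × (0.4 - (-1))/(3 - (-1)) × (0.4 - 1)/(3 - 1) = -0.059500

P(0.4) = 8×L_0(0.4) + 5×L_1(0.4) + (-3)×L_2(0.4) + 11×L_3(0.4)
P(0.4) = -1.681500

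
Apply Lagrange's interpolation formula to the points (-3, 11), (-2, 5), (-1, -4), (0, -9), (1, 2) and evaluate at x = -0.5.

Lagrange interpolation formula:
P(x) = Σ yᵢ × Lᵢ(x)
where Lᵢ(x) = Π_{j≠i} (x - xⱼ)/(xᵢ - xⱼ)

L_0(-0.5) = (-0.5 - (-2))/(-3 - (-2)) × (-0.5 - (-1))/(-3 - (-1)) × (-0.5 - 0)/(-3 - 0) × (-0.5 - 1)/(-3 - 1) = 0.023438
L_1(-0.5) = (-0.5 - (-3))/(-2 - (-3)) × (-0.5 - (-1))/(-2 - (-1)) × (-0.5 - 0)/(-2 - 0) × (-0.5 - 1)/(-2 - 1) = -0.156250
L_2(-0.5) = (-0.5 - (-3))/(-1 - (-3)) × (-0.5 - (-2))/(-1 - (-2)) × (-0.5 - 0)/(-1 - 0) × (-0.5 - 1)/(-1 - 1) = 0.703125
L_3(-0.5) = (-0.5 - (-3))/(0 - (-3)) × (-0.5 - (-2))/(0 - (-2)) × (-0.5 - (-1))/(0 - (-1)) × (-0.5 - 1)/(0 - 1) = 0.468750
L_4(-0.5) = (-0.5 - (-3))/(1 - (-3)) × (-0.5 - (-2))/(1 - (-2)) × (-0.5 - (-1))/(1 - (-1)) × (-0.5 - 0)/(1 - 0) = -0.039062

P(-0.5) = 11×L_0(-0.5) + 5×L_1(-0.5) + (-4)×L_2(-0.5) + (-9)×L_3(-0.5) + 2×L_4(-0.5)
P(-0.5) = -7.632812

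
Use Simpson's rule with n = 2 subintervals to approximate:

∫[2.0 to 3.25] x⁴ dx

f(x) = x⁴
a = 2.0, b = 3.25, n = 2
h = (b - a)/n = 0.625000

Simpson's rule: (h/3)[f(x₀) + 4f(x₁) + 2f(x₂) + ... + f(xₙ)]

x_0 = 2.0000, f(x_0) = 16.000000, coefficient = 1
x_1 = 2.6250, f(x_1) = 47.480713, coefficient = 4
x_2 = 3.2500, f(x_2) = 111.566406, coefficient = 1

I ≈ (0.625000/3) × 317.489258 = 66.143595
Exact value: 66.118164
Error: 0.025431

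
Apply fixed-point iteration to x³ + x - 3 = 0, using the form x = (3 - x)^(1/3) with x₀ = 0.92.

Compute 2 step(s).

Equation: x³ + x - 3 = 0
Fixed-point form: x = (3 - x)^(1/3)
x₀ = 0.92

x_1 = g(0.920000) = 1.276501
x_2 = g(1.276501) = 1.198957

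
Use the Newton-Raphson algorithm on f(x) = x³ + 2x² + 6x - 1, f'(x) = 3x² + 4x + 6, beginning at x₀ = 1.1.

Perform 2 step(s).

f(x) = x³ + 2x² + 6x - 1
f'(x) = 3x² + 4x + 6
x₀ = 1.1

Newton-Raphson formula: x_{n+1} = x_n - f(x_n)/f'(x_n)

Iteration 1:
  f(1.100000) = 9.351000
  f'(1.100000) = 14.030000
  x_1 = 1.100000 - 9.351000/14.030000 = 0.433500
Iteration 2:
  f(0.433500) = 2.058306
  f'(0.433500) = 8.297764
  x_2 = 0.433500 - 2.058306/8.297764 = 0.185444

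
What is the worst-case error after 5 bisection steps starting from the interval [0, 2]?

Bisection error bound: |error| ≤ (b-a)/2^n
|error| ≤ (2 - 0)/2^5 = 2/2^5
|error| ≤ 0.0625000000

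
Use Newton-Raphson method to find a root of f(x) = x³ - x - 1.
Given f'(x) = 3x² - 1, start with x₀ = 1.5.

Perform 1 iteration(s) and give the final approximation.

f(x) = x³ - x - 1
f'(x) = 3x² - 1
x₀ = 1.5

Newton-Raphson formula: x_{n+1} = x_n - f(x_n)/f'(x_n)

Iteration 1:
  f(1.500000) = 0.875000
  f'(1.500000) = 5.750000
  x_1 = 1.500000 - 0.875000/5.750000 = 1.347826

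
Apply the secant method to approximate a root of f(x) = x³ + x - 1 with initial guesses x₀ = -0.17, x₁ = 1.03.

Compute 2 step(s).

f(x) = x³ + x - 1
x₀ = -0.17, x₁ = 1.03

Secant formula: x_{n+1} = x_n - f(x_n)(x_n - x_{n-1})/(f(x_n) - f(x_{n-1}))

Iteration 1:
  f(-0.170000) = -1.174913
  f(1.030000) = 1.122727
  x_2 = 1.030000 - 1.122727×(1.030000 - (-0.170000))/(1.122727 - (-1.174913))
       = 0.443628
Iteration 2:
  f(1.030000) = 1.122727
  f(0.443628) = -0.469064
  x_3 = 0.443628 - (-0.469064)×(0.443628 - 1.030000)/(-0.469064 - 1.122727)
       = 0.616418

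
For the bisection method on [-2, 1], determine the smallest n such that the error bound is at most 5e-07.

We need (b-a)/2^n ≤ 5e-07
(1 - (-2))/2^n ≤ 5e-07
3/2^n ≤ 5e-07
2^n ≥ 6000000
n ≥ log₂(6000000) = 22.52
n ≥ 23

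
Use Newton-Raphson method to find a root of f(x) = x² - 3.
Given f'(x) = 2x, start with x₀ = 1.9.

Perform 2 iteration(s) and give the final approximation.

f(x) = x² - 3
f'(x) = 2x
x₀ = 1.9

Newton-Raphson formula: x_{n+1} = x_n - f(x_n)/f'(x_n)

Iteration 1:
  f(1.900000) = 0.610000
  f'(1.900000) = 3.800000
  x_1 = 1.900000 - 0.610000/3.800000 = 1.739474
Iteration 2:
  f(1.739474) = 0.025769
  f'(1.739474) = 3.478947
  x_2 = 1.739474 - 0.025769/3.478947 = 1.732067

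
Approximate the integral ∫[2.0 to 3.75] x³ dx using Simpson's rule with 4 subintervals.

f(x) = x³
a = 2.0, b = 3.75, n = 4
h = (b - a)/n = 0.437500

Simpson's rule: (h/3)[f(x₀) + 4f(x₁) + 2f(x₂) + ... + f(xₙ)]

x_0 = 2.0000, f(x_0) = 8.000000, coefficient = 1
x_1 = 2.4375, f(x_1) = 14.482178, coefficient = 4
x_2 = 2.8750, f(x_2) = 23.763672, coefficient = 2
x_3 = 3.3125, f(x_3) = 36.346924, coefficient = 4
x_4 = 3.7500, f(x_4) = 52.734375, coefficient = 1

I ≈ (0.437500/3) × 311.578125 = 45.438477
Exact value: 45.438477
Error: 0.000000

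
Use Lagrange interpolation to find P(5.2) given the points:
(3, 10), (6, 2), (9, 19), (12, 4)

Lagrange interpolation formula:
P(x) = Σ yᵢ × Lᵢ(x)
where Lᵢ(x) = Π_{j≠i} (x - xⱼ)/(xᵢ - xⱼ)

L_0(5.2) = (5.2 - 6)/(3 - 6) × (5.2 - 9)/(3 - 9) × (5.2 - 12)/(3 - 12) = 0.127605
L_1(5.2) = (5.2 - 3)/(6 - 3) × (5.2 - 9)/(6 - 9) × (5.2 - 12)/(6 - 12) = 1.052741
L_2(5.2) = (5.2 - 3)/(9 - 3) × (5.2 - 6)/(9 - 6) × (5.2 - 12)/(9 - 12) = -0.221630
L_3(5.2) = (5.2 - 3)/(12 - 3) × (5.2 - 6)/(12 - 6) × (5.2 - 9)/(12 - 9) = 0.041284

P(5.2) = 10×L_0(5.2) + 2×L_1(5.2) + 19×L_2(5.2) + 4×L_3(5.2)
P(5.2) = -0.664296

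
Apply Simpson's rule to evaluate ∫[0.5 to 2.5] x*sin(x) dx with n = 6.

f(x) = x*sin(x)
a = 0.5, b = 2.5, n = 6
h = (b - a)/n = 0.333333

Simpson's rule: (h/3)[f(x₀) + 4f(x₁) + 2f(x₂) + ... + f(xₙ)]

x_0 = 0.5000, f(x_0) = 0.239713, coefficient = 1
x_1 = 0.8333, f(x_1) = 0.616814, coefficient = 4
x_2 = 1.1667, f(x_2) = 1.072686, coefficient = 2
x_3 = 1.5000, f(x_3) = 1.496242, coefficient = 4
x_4 = 1.8333, f(x_4) = 1.770514, coefficient = 2
x_5 = 2.1667, f(x_5) = 1.793264, coefficient = 4
x_6 = 2.5000, f(x_6) = 1.496180, coefficient = 1

I ≈ (0.333333/3) × 23.047574 = 2.560842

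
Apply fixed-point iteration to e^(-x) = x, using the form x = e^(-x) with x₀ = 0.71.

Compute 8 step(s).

Equation: e^(-x) = x
Fixed-point form: x = e^(-x)
x₀ = 0.71

x_1 = g(0.710000) = 0.491644
x_2 = g(0.491644) = 0.611620
x_3 = g(0.611620) = 0.542471
x_4 = g(0.542471) = 0.581310
x_5 = g(0.581310) = 0.559165
x_6 = g(0.559165) = 0.571686
x_7 = g(0.571686) = 0.564573
x_8 = g(0.564573) = 0.568603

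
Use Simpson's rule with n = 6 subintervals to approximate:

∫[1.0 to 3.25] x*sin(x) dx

f(x) = x*sin(x)
a = 1.0, b = 3.25, n = 6
h = (b - a)/n = 0.375000

Simpson's rule: (h/3)[f(x₀) + 4f(x₁) + 2f(x₂) + ... + f(xₙ)]

x_0 = 1.0000, f(x_0) = 0.841471, coefficient = 1
x_1 = 1.3750, f(x_1) = 1.348728, coefficient = 4
x_2 = 1.7500, f(x_2) = 1.721975, coefficient = 2
x_3 = 2.1250, f(x_3) = 1.806930, coefficient = 4
x_4 = 2.5000, f(x_4) = 1.496180, coefficient = 2
x_5 = 2.8750, f(x_5) = 0.757407, coefficient = 4
x_6 = 3.2500, f(x_6) = -0.351634, coefficient = 1

I ≈ (0.375000/3) × 22.578407 = 2.822301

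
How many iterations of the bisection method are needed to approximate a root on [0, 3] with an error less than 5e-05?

We need (b-a)/2^n ≤ 5e-05
(3 - 0)/2^n ≤ 5e-05
3/2^n ≤ 5e-05
2^n ≥ 60000
n ≥ log₂(60000) = 15.87
n ≥ 16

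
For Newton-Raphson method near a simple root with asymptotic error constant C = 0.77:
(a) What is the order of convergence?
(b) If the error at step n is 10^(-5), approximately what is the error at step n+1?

(a) Newton-Raphson has quadratic (order 2) convergence near simple roots.
    This means |e_{n+1}| ≈ C|e_n|².

(b) With |e_n| = 10^(-5) and C = 0.77:
    |e_{n+1}| ≈ 0.77 × (10^(-5))² = 0.77 × 10^(-10)

(a) 2 (quadratic); (b) |e_{n+1}| ≈ 7.700e-11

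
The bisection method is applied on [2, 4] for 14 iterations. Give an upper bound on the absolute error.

Bisection error bound: |error| ≤ (b-a)/2^n
|error| ≤ (4 - 2)/2^14 = 2/2^14
|error| ≤ 0.0001220703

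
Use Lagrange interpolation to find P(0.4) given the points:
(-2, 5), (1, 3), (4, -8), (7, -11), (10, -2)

Lagrange interpolation formula:
P(x) = Σ yᵢ × Lᵢ(x)
where Lᵢ(x) = Π_{j≠i} (x - xⱼ)/(xᵢ - xⱼ)

L_0(0.4) = (0.4 - 1)/(-2 - 1) × (0.4 - 4)/(-2 - 4) × (0.4 - 7)/(-2 - 7) × (0.4 - 10)/(-2 - 10) = 0.070400
L_1(0.4) = (0.4 - (-2))/(1 - (-2)) × (0.4 - 4)/(1 - 4) × (0.4 - 7)/(1 - 7) × (0.4 - 10)/(1 - 10) = 1.126400
L_2(0.4) = (0.4 - (-2))/(4 - (-2)) × (0.4 - 1)/(4 - 1) × (0.4 - 7)/(4 - 7) × (0.4 - 10)/(4 - 10) = -0.281600
L_3(0.4) = (0.4 - (-2))/(7 - (-2)) × (0.4 - 1)/(7 - 1) × (0.4 - 4)/(7 - 4) × (0.4 - 10)/(7 - 10) = 0.102400
L_4(0.4) = (0.4 - (-2))/(10 - (-2)) × (0.4 - 1)/(10 - 1) × (0.4 - 4)/(10 - 4) × (0.4 - 7)/(10 - 7) = -0.017600

P(0.4) = 5×L_0(0.4) + 3×L_1(0.4) + (-8)×L_2(0.4) + (-11)×L_3(0.4) + (-2)×L_4(0.4)
P(0.4) = 4.892800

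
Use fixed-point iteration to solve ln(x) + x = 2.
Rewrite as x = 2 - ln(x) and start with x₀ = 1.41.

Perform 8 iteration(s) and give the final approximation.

Equation: ln(x) + x = 2
Fixed-point form: x = 2 - ln(x)
x₀ = 1.41

x_1 = g(1.410000) = 1.656410
x_2 = g(1.656410) = 1.495347
x_3 = g(1.495347) = 1.597642
x_4 = g(1.597642) = 1.531471
x_5 = g(1.531471) = 1.573771
x_6 = g(1.573771) = 1.546525
x_7 = g(1.546525) = 1.563989
x_8 = g(1.563989) = 1.552760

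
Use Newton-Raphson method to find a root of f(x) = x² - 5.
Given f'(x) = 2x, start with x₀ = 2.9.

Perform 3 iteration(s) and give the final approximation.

f(x) = x² - 5
f'(x) = 2x
x₀ = 2.9

Newton-Raphson formula: x_{n+1} = x_n - f(x_n)/f'(x_n)

Iteration 1:
  f(2.900000) = 3.410000
  f'(2.900000) = 5.800000
  x_1 = 2.900000 - 3.410000/5.800000 = 2.312069
Iteration 2:
  f(2.312069) = 0.345663
  f'(2.312069) = 4.624138
  x_2 = 2.312069 - 0.345663/4.624138 = 2.237317
Iteration 3:
  f(2.237317) = 0.005588
  f'(2.237317) = 4.474634
  x_3 = 2.237317 - 0.005588/4.474634 = 2.236068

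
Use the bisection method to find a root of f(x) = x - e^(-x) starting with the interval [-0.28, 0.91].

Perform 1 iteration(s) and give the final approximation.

f(x) = x - e^(-x)
Initial interval: [-0.28, 0.91]

Iteration 1:
  c_1 = (-0.280000 + 0.910000)/2 = 0.315000
  f(c_1) = f(0.315000) = -0.414789
  f(a) × f(c) ≥ 0, new interval: [0.315000, 0.910000]

After 1 iteration(s), the approximation is c_1 = 0.315000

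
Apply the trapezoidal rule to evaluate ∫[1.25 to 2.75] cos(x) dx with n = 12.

f(x) = cos(x)
a = 1.25, b = 2.75, n = 12
h = (b - a)/n = 0.125000

Trapezoidal rule: (h/2)[f(x₀) + 2f(x₁) + 2f(x₂) + ... + f(xₙ)]

x_0 = 1.2500, f(x_0) = 0.315322, coefficient = 1
x_1 = 1.3750, f(x_1) = 0.194548, coefficient = 2
x_2 = 1.5000, f(x_2) = 0.070737, coefficient = 2
x_3 = 1.6250, f(x_3) = -0.054177, coefficient = 2
x_4 = 1.7500, f(x_4) = -0.178246, coefficient = 2
x_5 = 1.8750, f(x_5) = -0.299534, coefficient = 2
x_6 = 2.0000, f(x_6) = -0.416147, coefficient = 2
x_7 = 2.1250, f(x_7) = -0.526266, coefficient = 2
x_8 = 2.2500, f(x_8) = -0.628174, coefficient = 2
x_9 = 2.3750, f(x_9) = -0.720278, coefficient = 2
x_10 = 2.5000, f(x_10) = -0.801144, coefficient = 2
x_11 = 2.6250, f(x_11) = -0.869507, coefficient = 2
x_12 = 2.7500, f(x_12) = -0.924302, coefficient = 1

I ≈ (0.125000/2) × -9.065356 = -0.566585
Exact value: -0.567324
Error: 0.000739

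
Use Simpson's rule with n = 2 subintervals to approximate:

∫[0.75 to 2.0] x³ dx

f(x) = x³
a = 0.75, b = 2.0, n = 2
h = (b - a)/n = 0.625000

Simpson's rule: (h/3)[f(x₀) + 4f(x₁) + 2f(x₂) + ... + f(xₙ)]

x_0 = 0.7500, f(x_0) = 0.421875, coefficient = 1
x_1 = 1.3750, f(x_1) = 2.599609, coefficient = 4
x_2 = 2.0000, f(x_2) = 8.000000, coefficient = 1

I ≈ (0.625000/3) × 18.820312 = 3.920898
Exact value: 3.920898
Error: 0.000000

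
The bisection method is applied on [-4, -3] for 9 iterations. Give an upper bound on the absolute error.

Bisection error bound: |error| ≤ (b-a)/2^n
|error| ≤ (-3 - (-4))/2^9 = 1/2^9
|error| ≤ 0.0019531250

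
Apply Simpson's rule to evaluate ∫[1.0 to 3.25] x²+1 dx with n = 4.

f(x) = x²+1
a = 1.0, b = 3.25, n = 4
h = (b - a)/n = 0.562500

Simpson's rule: (h/3)[f(x₀) + 4f(x₁) + 2f(x₂) + ... + f(xₙ)]

x_0 = 1.0000, f(x_0) = 2.000000, coefficient = 1
x_1 = 1.5625, f(x_1) = 3.441406, coefficient = 4
x_2 = 2.1250, f(x_2) = 5.515625, coefficient = 2
x_3 = 2.6875, f(x_3) = 8.222656, coefficient = 4
x_4 = 3.2500, f(x_4) = 11.562500, coefficient = 1

I ≈ (0.562500/3) × 71.250000 = 13.359375
Exact value: 13.359375
Error: 0.000000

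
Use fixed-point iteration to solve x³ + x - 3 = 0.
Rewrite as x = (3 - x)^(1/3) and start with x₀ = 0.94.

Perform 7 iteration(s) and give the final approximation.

Equation: x³ + x - 3 = 0
Fixed-point form: x = (3 - x)^(1/3)
x₀ = 0.94

x_1 = g(0.940000) = 1.272396
x_2 = g(1.272396) = 1.199908
x_3 = g(1.199908) = 1.216461
x_4 = g(1.216461) = 1.212721
x_5 = g(1.212721) = 1.213568
x_6 = g(1.213568) = 1.213376
x_7 = g(1.213376) = 1.213420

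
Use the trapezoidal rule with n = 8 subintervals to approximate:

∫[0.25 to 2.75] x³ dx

f(x) = x³
a = 0.25, b = 2.75, n = 8
h = (b - a)/n = 0.312500

Trapezoidal rule: (h/2)[f(x₀) + 2f(x₁) + 2f(x₂) + ... + f(xₙ)]

x_0 = 0.2500, f(x_0) = 0.015625, coefficient = 1
x_1 = 0.5625, f(x_1) = 0.177979, coefficient = 2
x_2 = 0.8750, f(x_2) = 0.669922, coefficient = 2
x_3 = 1.1875, f(x_3) = 1.674561, coefficient = 2
x_4 = 1.5000, f(x_4) = 3.375000, coefficient = 2
x_5 = 1.8125, f(x_5) = 5.954346, coefficient = 2
x_6 = 2.1250, f(x_6) = 9.595703, coefficient = 2
x_7 = 2.4375, f(x_7) = 14.482178, coefficient = 2
x_8 = 2.7500, f(x_8) = 20.796875, coefficient = 1

I ≈ (0.312500/2) × 92.671875 = 14.479980
Exact value: 14.296875
Error: 0.183105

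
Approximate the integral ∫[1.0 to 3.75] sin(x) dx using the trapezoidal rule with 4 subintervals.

f(x) = sin(x)
a = 1.0, b = 3.75, n = 4
h = (b - a)/n = 0.687500

Trapezoidal rule: (h/2)[f(x₀) + 2f(x₁) + 2f(x₂) + ... + f(xₙ)]

x_0 = 1.0000, f(x_0) = 0.841471, coefficient = 1
x_1 = 1.6875, f(x_1) = 0.993198, coefficient = 2
x_2 = 2.3750, f(x_2) = 0.693685, coefficient = 2
x_3 = 3.0625, f(x_3) = 0.079010, coefficient = 2
x_4 = 3.7500, f(x_4) = -0.571561, coefficient = 1

I ≈ (0.687500/2) × 3.801696 = 1.306833
Exact value: 1.360862
Error: 0.054029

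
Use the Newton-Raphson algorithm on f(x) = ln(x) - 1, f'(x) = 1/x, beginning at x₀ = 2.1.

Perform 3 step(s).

f(x) = ln(x) - 1
f'(x) = 1/x
x₀ = 2.1

Newton-Raphson formula: x_{n+1} = x_n - f(x_n)/f'(x_n)

Iteration 1:
  f(2.100000) = -0.258063
  f'(2.100000) = 0.476190
  x_1 = 2.100000 - (-0.258063)/0.476190 = 2.641932
Iteration 2:
  f(2.641932) = -0.028490
  f'(2.641932) = 0.378511
  x_2 = 2.641932 - (-0.028490)/0.378511 = 2.717199
Iteration 3:
  f(2.717199) = -0.000398
  f'(2.717199) = 0.368026
  x_3 = 2.717199 - (-0.000398)/0.368026 = 2.718282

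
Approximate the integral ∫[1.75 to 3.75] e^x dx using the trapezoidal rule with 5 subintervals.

f(x) = e^x
a = 1.75, b = 3.75, n = 5
h = (b - a)/n = 0.400000

Trapezoidal rule: (h/2)[f(x₀) + 2f(x₁) + 2f(x₂) + ... + f(xₙ)]

x_0 = 1.7500, f(x_0) = 5.754603, coefficient = 1
x_1 = 2.1500, f(x_1) = 8.584858, coefficient = 2
x_2 = 2.5500, f(x_2) = 12.807104, coefficient = 2
x_3 = 2.9500, f(x_3) = 19.105954, coefficient = 2
x_4 = 3.3500, f(x_4) = 28.502734, coefficient = 2
x_5 = 3.7500, f(x_5) = 42.521082, coefficient = 1

I ≈ (0.400000/2) × 186.276984 = 37.255397
Exact value: 36.766479
Error: 0.488917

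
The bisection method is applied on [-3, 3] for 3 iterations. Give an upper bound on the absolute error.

Bisection error bound: |error| ≤ (b-a)/2^n
|error| ≤ (3 - (-3))/2^3 = 6/2^3
|error| ≤ 0.7500000000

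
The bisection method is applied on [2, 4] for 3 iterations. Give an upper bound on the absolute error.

Bisection error bound: |error| ≤ (b-a)/2^n
|error| ≤ (4 - 2)/2^3 = 2/2^3
|error| ≤ 0.2500000000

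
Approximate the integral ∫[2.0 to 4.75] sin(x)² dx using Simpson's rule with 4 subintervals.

f(x) = sin(x)²
a = 2.0, b = 4.75, n = 4
h = (b - a)/n = 0.687500

Simpson's rule: (h/3)[f(x₀) + 4f(x₁) + 2f(x₂) + ... + f(xₙ)]

x_0 = 2.0000, f(x_0) = 0.826822, coefficient = 1
x_1 = 2.6875, f(x_1) = 0.192411, coefficient = 4
x_2 = 3.3750, f(x_2) = 0.053497, coefficient = 2
x_3 = 4.0625, f(x_3) = 0.633856, coefficient = 4
x_4 = 4.7500, f(x_4) = 0.998586, coefficient = 1

I ≈ (0.687500/3) × 5.237472 = 1.200254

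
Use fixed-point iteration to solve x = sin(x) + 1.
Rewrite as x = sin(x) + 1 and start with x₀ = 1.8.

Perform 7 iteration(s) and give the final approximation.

Equation: x = sin(x) + 1
Fixed-point form: x = sin(x) + 1
x₀ = 1.8

x_1 = g(1.800000) = 1.973848
x_2 = g(1.973848) = 1.919868
x_3 = g(1.919868) = 1.939690
x_4 = g(1.939690) = 1.932727
x_5 = g(1.932727) = 1.935215
x_6 = g(1.935215) = 1.934331
x_7 = g(1.934331) = 1.934646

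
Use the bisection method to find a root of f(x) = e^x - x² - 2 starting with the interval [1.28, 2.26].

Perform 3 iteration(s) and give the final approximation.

f(x) = e^x - x² - 2
Initial interval: [1.28, 2.26]

Iteration 1:
  c_1 = (1.280000 + 2.260000)/2 = 1.770000
  f(c_1) = f(1.770000) = 0.737953
  f(a) × f(c) < 0, new interval: [1.280000, 1.770000]
Iteration 2:
  c_2 = (1.280000 + 1.770000)/2 = 1.525000
  f(c_2) = f(1.525000) = 0.269519
  f(a) × f(c) < 0, new interval: [1.280000, 1.525000]
Iteration 3:
  c_3 = (1.280000 + 1.525000)/2 = 1.402500
  f(c_3) = f(1.402500) = 0.098344
  f(a) × f(c) < 0, new interval: [1.280000, 1.402500]

After 3 iteration(s), the approximation is c_3 = 1.402500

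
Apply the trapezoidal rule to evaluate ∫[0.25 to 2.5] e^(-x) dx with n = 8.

f(x) = e^(-x)
a = 0.25, b = 2.5, n = 8
h = (b - a)/n = 0.281250

Trapezoidal rule: (h/2)[f(x₀) + 2f(x₁) + 2f(x₂) + ... + f(xₙ)]

x_0 = 0.2500, f(x_0) = 0.778801, coefficient = 1
x_1 = 0.5312, f(x_1) = 0.587870, coefficient = 2
x_2 = 0.8125, f(x_2) = 0.443747, coefficient = 2
x_3 = 1.0938, f(x_3) = 0.334958, coefficient = 2
x_4 = 1.3750, f(x_4) = 0.252840, coefficient = 2
x_5 = 1.6562, f(x_5) = 0.190853, coefficient = 2
x_6 = 1.9375, f(x_6) = 0.144064, coefficient = 2
x_7 = 2.2188, f(x_7) = 0.108745, coefficient = 2
x_8 = 2.5000, f(x_8) = 0.082085, coefficient = 1

I ≈ (0.281250/2) × 4.987039 = 0.701302
Exact value: 0.696716
Error: 0.004587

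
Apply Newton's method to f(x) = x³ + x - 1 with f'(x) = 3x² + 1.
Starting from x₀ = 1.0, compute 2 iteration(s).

f(x) = x³ + x - 1
f'(x) = 3x² + 1
x₀ = 1.0

Newton-Raphson formula: x_{n+1} = x_n - f(x_n)/f'(x_n)

Iteration 1:
  f(1.000000) = 1.000000
  f'(1.000000) = 4.000000
  x_1 = 1.000000 - 1.000000/4.000000 = 0.750000
Iteration 2:
  f(0.750000) = 0.171875
  f'(0.750000) = 2.687500
  x_2 = 0.750000 - 0.171875/2.687500 = 0.686047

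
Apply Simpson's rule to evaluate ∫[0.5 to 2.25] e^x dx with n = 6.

f(x) = e^x
a = 0.5, b = 2.25, n = 6
h = (b - a)/n = 0.291667

Simpson's rule: (h/3)[f(x₀) + 4f(x₁) + 2f(x₂) + ... + f(xₙ)]

x_0 = 0.5000, f(x_0) = 1.648721, coefficient = 1
x_1 = 0.7917, f(x_1) = 2.207072, coefficient = 4
x_2 = 1.0833, f(x_2) = 2.954512, coefficient = 2
x_3 = 1.3750, f(x_3) = 3.955077, coefficient = 4
x_4 = 1.6667, f(x_4) = 5.294490, coefficient = 2
x_5 = 1.9583, f(x_5) = 7.087505, coefficient = 4
x_6 = 2.2500, f(x_6) = 9.487736, coefficient = 1

I ≈ (0.291667/3) × 80.633073 = 7.839327
Exact value: 7.839015
Error: 0.000312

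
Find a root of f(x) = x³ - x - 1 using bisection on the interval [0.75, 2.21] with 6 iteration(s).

f(x) = x³ - x - 1
Initial interval: [0.75, 2.21]

Iteration 1:
  c_1 = (0.750000 + 2.210000)/2 = 1.480000
  f(c_1) = f(1.480000) = 0.761792
  f(a) × f(c) < 0, new interval: [0.750000, 1.480000]
Iteration 2:
  c_2 = (0.750000 + 1.480000)/2 = 1.115000
  f(c_2) = f(1.115000) = -0.728804
  f(a) × f(c) ≥ 0, new interval: [1.115000, 1.480000]
Iteration 3:
  c_3 = (1.115000 + 1.480000)/2 = 1.297500
  f(c_3) = f(1.297500) = -0.113151
  f(a) × f(c) ≥ 0, new interval: [1.297500, 1.480000]
Iteration 4:
  c_4 = (1.297500 + 1.480000)/2 = 1.388750
  f(c_4) = f(1.388750) = 0.289630
  f(a) × f(c) < 0, new interval: [1.297500, 1.388750]
Iteration 5:
  c_5 = (1.297500 + 1.388750)/2 = 1.343125
  f(c_5) = f(1.343125) = 0.079852
  f(a) × f(c) < 0, new interval: [1.297500, 1.343125]
Iteration 6:
  c_6 = (1.297500 + 1.343125)/2 = 1.320312
  f(c_6) = f(1.320312) = -0.018711
  f(a) × f(c) ≥ 0, new interval: [1.320312, 1.343125]

After 6 iteration(s), the approximation is c_6 = 1.320312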